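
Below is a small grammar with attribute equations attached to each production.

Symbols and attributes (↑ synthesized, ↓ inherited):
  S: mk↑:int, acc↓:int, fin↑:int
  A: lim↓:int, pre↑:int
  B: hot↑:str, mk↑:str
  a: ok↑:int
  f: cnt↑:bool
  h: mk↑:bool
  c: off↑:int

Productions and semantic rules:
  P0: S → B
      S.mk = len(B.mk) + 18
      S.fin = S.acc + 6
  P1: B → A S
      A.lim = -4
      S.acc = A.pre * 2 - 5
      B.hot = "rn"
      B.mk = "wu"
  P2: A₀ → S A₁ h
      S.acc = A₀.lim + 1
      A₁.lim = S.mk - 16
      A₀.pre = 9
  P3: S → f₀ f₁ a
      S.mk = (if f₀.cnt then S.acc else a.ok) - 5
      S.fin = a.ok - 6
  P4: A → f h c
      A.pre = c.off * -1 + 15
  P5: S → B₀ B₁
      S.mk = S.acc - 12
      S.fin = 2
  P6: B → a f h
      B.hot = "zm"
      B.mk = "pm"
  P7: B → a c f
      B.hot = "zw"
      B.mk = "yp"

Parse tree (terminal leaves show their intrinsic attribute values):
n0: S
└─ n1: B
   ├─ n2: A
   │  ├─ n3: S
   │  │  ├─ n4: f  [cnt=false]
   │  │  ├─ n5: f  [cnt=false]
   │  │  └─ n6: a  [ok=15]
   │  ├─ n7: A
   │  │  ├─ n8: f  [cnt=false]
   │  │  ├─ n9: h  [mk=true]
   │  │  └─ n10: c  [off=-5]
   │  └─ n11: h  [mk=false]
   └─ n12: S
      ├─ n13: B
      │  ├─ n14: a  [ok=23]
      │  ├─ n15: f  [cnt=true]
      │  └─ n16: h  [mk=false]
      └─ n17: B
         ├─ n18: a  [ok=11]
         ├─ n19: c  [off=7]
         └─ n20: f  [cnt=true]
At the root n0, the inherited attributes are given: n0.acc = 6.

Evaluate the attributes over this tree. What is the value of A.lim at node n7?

1. n0.acc = 6  [given at root]
2. n2.lim = -4  [-4]
3. n3.acc = -3  [A₀.lim + 1]
4. n4.cnt = false  [terminal]
5. n5.cnt = false  [terminal]
6. n6.ok = 15  [terminal]
7. n3.mk = 10  [(if f₀.cnt then S.acc else a.ok) - 5]
8. n3.fin = 9  [a.ok - 6]
9. n7.lim = -6  [S.mk - 16]
10. n8.cnt = false  [terminal]
11. n9.mk = true  [terminal]
12. n10.off = -5  [terminal]
13. n7.pre = 20  [c.off * -1 + 15]
14. n11.mk = false  [terminal]
15. n2.pre = 9  [9]
16. n12.acc = 13  [A.pre * 2 - 5]
17. n14.ok = 23  [terminal]
18. n15.cnt = true  [terminal]
19. n16.mk = false  [terminal]
20. n13.hot = "zm"  ["zm"]
21. n13.mk = "pm"  ["pm"]
22. n18.ok = 11  [terminal]
23. n19.off = 7  [terminal]
24. n20.cnt = true  [terminal]
25. n17.hot = "zw"  ["zw"]
26. n17.mk = "yp"  ["yp"]
27. n12.mk = 1  [S.acc - 12]
28. n12.fin = 2  [2]
29. n1.hot = "rn"  ["rn"]
30. n1.mk = "wu"  ["wu"]
31. n0.mk = 20  [len(B.mk) + 18]
32. n0.fin = 12  [S.acc + 6]

-6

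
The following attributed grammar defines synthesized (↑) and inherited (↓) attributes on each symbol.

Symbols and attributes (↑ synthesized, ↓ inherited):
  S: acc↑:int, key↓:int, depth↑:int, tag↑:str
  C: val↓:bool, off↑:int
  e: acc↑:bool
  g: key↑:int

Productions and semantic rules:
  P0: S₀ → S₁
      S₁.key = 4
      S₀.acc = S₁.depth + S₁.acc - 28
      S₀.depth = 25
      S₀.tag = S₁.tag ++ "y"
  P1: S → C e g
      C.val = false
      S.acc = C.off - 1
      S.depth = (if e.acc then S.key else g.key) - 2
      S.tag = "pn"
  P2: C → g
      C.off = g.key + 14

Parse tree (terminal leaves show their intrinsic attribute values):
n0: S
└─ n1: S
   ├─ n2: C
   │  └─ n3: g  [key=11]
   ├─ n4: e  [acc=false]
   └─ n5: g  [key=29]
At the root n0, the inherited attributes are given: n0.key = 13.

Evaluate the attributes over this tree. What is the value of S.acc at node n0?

23

1. n0.key = 13  [given at root]
2. n1.key = 4  [4]
3. n2.val = false  [false]
4. n3.key = 11  [terminal]
5. n2.off = 25  [g.key + 14]
6. n4.acc = false  [terminal]
7. n5.key = 29  [terminal]
8. n1.acc = 24  [C.off - 1]
9. n1.depth = 27  [(if e.acc then S.key else g.key) - 2]
10. n1.tag = "pn"  ["pn"]
11. n0.acc = 23  [S₁.depth + S₁.acc - 28]
12. n0.depth = 25  [25]
13. n0.tag = "pny"  [S₁.tag ++ "y"]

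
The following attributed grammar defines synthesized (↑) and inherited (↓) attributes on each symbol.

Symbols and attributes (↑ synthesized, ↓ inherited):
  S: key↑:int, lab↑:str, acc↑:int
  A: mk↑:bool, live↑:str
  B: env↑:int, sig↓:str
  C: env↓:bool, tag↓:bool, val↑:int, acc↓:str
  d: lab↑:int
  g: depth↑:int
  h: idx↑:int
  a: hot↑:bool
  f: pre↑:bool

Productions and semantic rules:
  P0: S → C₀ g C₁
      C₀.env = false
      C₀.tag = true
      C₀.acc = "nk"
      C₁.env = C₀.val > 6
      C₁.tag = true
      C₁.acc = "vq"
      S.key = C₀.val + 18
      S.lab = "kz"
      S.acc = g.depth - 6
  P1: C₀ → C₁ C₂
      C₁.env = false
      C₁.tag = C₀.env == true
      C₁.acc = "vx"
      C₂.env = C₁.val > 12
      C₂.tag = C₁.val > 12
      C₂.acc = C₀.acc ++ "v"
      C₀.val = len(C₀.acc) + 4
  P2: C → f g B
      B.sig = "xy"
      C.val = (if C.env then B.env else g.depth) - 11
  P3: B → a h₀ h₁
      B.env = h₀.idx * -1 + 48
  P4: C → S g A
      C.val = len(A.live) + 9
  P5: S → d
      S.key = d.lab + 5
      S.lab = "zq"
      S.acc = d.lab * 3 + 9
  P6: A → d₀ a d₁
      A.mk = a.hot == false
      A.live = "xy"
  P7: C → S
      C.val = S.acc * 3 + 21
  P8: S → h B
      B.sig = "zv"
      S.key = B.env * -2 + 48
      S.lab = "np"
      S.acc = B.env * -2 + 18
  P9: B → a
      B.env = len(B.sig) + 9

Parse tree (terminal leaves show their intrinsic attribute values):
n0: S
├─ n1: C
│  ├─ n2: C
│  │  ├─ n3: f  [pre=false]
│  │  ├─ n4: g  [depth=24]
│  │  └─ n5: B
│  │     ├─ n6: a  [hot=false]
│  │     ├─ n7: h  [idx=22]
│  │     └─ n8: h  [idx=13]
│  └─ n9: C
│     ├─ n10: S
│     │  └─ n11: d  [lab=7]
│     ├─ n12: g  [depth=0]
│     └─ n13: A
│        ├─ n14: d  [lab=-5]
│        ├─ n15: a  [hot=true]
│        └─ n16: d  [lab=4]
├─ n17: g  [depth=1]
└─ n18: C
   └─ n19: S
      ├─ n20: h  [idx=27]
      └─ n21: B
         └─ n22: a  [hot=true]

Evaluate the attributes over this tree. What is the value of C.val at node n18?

9

1. n1.env = false  [false]
2. n1.tag = true  [true]
3. n1.acc = "nk"  ["nk"]
4. n2.env = false  [false]
5. n2.tag = false  [C₀.env == true]
6. n2.acc = "vx"  ["vx"]
7. n3.pre = false  [terminal]
8. n4.depth = 24  [terminal]
9. n5.sig = "xy"  ["xy"]
10. n6.hot = false  [terminal]
11. n7.idx = 22  [terminal]
12. n8.idx = 13  [terminal]
13. n5.env = 26  [h₀.idx * -1 + 48]
14. n2.val = 13  [(if C.env then B.env else g.depth) - 11]
15. n9.env = true  [C₁.val > 12]
16. n9.tag = true  [C₁.val > 12]
17. n9.acc = "nkv"  [C₀.acc ++ "v"]
18. n11.lab = 7  [terminal]
19. n10.key = 12  [d.lab + 5]
20. n10.lab = "zq"  ["zq"]
21. n10.acc = 30  [d.lab * 3 + 9]
22. n12.depth = 0  [terminal]
23. n14.lab = -5  [terminal]
24. n15.hot = true  [terminal]
25. n16.lab = 4  [terminal]
26. n13.mk = false  [a.hot == false]
27. n13.live = "xy"  ["xy"]
28. n9.val = 11  [len(A.live) + 9]
29. n1.val = 6  [len(C₀.acc) + 4]
30. n17.depth = 1  [terminal]
31. n18.env = false  [C₀.val > 6]
32. n18.tag = true  [true]
33. n18.acc = "vq"  ["vq"]
34. n20.idx = 27  [terminal]
35. n21.sig = "zv"  ["zv"]
36. n22.hot = true  [terminal]
37. n21.env = 11  [len(B.sig) + 9]
38. n19.key = 26  [B.env * -2 + 48]
39. n19.lab = "np"  ["np"]
40. n19.acc = -4  [B.env * -2 + 18]
41. n18.val = 9  [S.acc * 3 + 21]
42. n0.key = 24  [C₀.val + 18]
43. n0.lab = "kz"  ["kz"]
44. n0.acc = -5  [g.depth - 6]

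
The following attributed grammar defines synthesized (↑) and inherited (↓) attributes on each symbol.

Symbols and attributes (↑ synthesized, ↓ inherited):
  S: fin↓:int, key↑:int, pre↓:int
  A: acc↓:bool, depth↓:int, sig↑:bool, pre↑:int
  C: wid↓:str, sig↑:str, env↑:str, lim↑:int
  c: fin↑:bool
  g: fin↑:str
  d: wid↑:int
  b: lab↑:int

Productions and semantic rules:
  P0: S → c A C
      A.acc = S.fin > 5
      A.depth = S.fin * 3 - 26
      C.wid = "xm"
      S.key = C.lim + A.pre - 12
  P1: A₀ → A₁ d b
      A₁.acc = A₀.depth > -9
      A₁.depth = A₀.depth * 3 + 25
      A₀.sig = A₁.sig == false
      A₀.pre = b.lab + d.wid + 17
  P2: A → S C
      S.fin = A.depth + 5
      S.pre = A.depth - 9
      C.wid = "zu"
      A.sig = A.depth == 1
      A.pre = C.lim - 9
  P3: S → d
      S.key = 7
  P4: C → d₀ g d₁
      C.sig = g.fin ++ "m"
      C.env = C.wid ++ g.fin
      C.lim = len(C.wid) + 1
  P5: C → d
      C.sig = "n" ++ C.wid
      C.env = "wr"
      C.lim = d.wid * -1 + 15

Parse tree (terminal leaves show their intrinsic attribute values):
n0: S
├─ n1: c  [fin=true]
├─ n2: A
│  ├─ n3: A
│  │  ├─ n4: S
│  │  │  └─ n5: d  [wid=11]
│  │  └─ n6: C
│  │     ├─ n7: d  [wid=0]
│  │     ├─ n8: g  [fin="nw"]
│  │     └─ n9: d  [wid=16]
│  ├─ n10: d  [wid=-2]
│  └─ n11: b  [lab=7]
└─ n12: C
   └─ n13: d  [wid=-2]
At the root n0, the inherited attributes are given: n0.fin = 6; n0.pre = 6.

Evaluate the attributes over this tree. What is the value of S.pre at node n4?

-8

1. n0.fin = 6  [given at root]
2. n0.pre = 6  [given at root]
3. n1.fin = true  [terminal]
4. n2.acc = true  [S.fin > 5]
5. n2.depth = -8  [S.fin * 3 - 26]
6. n3.acc = true  [A₀.depth > -9]
7. n3.depth = 1  [A₀.depth * 3 + 25]
8. n4.fin = 6  [A.depth + 5]
9. n4.pre = -8  [A.depth - 9]
10. n5.wid = 11  [terminal]
11. n4.key = 7  [7]
12. n6.wid = "zu"  ["zu"]
13. n7.wid = 0  [terminal]
14. n8.fin = "nw"  [terminal]
15. n9.wid = 16  [terminal]
16. n6.sig = "nwm"  [g.fin ++ "m"]
17. n6.env = "zunw"  [C.wid ++ g.fin]
18. n6.lim = 3  [len(C.wid) + 1]
19. n3.sig = true  [A.depth == 1]
20. n3.pre = -6  [C.lim - 9]
21. n10.wid = -2  [terminal]
22. n11.lab = 7  [terminal]
23. n2.sig = false  [A₁.sig == false]
24. n2.pre = 22  [b.lab + d.wid + 17]
25. n12.wid = "xm"  ["xm"]
26. n13.wid = -2  [terminal]
27. n12.sig = "nxm"  ["n" ++ C.wid]
28. n12.env = "wr"  ["wr"]
29. n12.lim = 17  [d.wid * -1 + 15]
30. n0.key = 27  [C.lim + A.pre - 12]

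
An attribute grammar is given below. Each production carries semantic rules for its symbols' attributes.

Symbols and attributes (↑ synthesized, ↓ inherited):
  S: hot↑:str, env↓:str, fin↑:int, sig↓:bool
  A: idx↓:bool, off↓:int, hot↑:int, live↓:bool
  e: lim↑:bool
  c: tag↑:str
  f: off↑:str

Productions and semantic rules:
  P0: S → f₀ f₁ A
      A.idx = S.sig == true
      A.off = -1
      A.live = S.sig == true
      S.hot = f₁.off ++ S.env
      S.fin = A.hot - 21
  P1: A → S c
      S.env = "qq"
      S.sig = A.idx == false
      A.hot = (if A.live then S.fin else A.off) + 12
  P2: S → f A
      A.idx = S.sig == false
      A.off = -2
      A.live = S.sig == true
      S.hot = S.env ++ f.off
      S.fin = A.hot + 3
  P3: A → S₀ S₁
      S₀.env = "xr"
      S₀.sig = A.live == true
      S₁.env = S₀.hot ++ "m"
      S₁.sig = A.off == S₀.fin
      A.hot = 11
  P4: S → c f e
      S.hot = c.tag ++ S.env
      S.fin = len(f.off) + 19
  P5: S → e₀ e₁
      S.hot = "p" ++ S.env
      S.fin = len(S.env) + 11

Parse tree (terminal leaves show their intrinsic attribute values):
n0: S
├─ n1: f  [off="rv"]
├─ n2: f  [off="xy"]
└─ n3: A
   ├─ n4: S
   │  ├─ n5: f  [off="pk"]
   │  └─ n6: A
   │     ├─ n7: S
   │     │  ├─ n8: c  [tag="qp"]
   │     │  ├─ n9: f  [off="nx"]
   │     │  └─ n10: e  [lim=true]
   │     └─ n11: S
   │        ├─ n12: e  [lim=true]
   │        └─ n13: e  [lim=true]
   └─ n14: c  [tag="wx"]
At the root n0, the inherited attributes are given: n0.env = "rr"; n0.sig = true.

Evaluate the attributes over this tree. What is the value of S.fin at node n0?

1. n0.env = "rr"  [given at root]
2. n0.sig = true  [given at root]
3. n1.off = "rv"  [terminal]
4. n2.off = "xy"  [terminal]
5. n3.idx = true  [S.sig == true]
6. n3.off = -1  [-1]
7. n3.live = true  [S.sig == true]
8. n4.env = "qq"  ["qq"]
9. n4.sig = false  [A.idx == false]
10. n5.off = "pk"  [terminal]
11. n6.idx = true  [S.sig == false]
12. n6.off = -2  [-2]
13. n6.live = false  [S.sig == true]
14. n7.env = "xr"  ["xr"]
15. n7.sig = false  [A.live == true]
16. n8.tag = "qp"  [terminal]
17. n9.off = "nx"  [terminal]
18. n10.lim = true  [terminal]
19. n7.hot = "qpxr"  [c.tag ++ S.env]
20. n7.fin = 21  [len(f.off) + 19]
21. n11.env = "qpxrm"  [S₀.hot ++ "m"]
22. n11.sig = false  [A.off == S₀.fin]
23. n12.lim = true  [terminal]
24. n13.lim = true  [terminal]
25. n11.hot = "pqpxrm"  ["p" ++ S.env]
26. n11.fin = 16  [len(S.env) + 11]
27. n6.hot = 11  [11]
28. n4.hot = "qqpk"  [S.env ++ f.off]
29. n4.fin = 14  [A.hot + 3]
30. n14.tag = "wx"  [terminal]
31. n3.hot = 26  [(if A.live then S.fin else A.off) + 12]
32. n0.hot = "xyrr"  [f₁.off ++ S.env]
33. n0.fin = 5  [A.hot - 21]

5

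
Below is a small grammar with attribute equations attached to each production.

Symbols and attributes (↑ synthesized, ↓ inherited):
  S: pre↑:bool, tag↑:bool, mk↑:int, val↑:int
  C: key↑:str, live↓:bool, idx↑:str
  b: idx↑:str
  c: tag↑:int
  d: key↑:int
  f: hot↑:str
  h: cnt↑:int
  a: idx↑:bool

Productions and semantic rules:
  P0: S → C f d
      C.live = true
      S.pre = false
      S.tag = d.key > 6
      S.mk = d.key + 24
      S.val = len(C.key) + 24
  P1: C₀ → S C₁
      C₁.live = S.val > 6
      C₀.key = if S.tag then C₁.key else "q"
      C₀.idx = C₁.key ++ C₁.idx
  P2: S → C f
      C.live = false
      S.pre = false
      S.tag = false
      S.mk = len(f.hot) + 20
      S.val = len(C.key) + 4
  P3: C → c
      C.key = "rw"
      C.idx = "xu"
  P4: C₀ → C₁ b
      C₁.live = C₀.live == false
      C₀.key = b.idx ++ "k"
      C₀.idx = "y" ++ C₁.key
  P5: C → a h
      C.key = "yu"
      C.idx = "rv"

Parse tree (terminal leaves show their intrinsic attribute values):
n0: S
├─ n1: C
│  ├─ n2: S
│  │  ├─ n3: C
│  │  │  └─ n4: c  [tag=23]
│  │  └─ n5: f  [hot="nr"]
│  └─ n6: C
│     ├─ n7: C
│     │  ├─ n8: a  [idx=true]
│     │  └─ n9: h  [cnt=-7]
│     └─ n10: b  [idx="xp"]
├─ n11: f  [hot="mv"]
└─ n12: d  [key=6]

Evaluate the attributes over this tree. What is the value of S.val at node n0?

1. n1.live = true  [true]
2. n3.live = false  [false]
3. n4.tag = 23  [terminal]
4. n3.key = "rw"  ["rw"]
5. n3.idx = "xu"  ["xu"]
6. n5.hot = "nr"  [terminal]
7. n2.pre = false  [false]
8. n2.tag = false  [false]
9. n2.mk = 22  [len(f.hot) + 20]
10. n2.val = 6  [len(C.key) + 4]
11. n6.live = false  [S.val > 6]
12. n7.live = true  [C₀.live == false]
13. n8.idx = true  [terminal]
14. n9.cnt = -7  [terminal]
15. n7.key = "yu"  ["yu"]
16. n7.idx = "rv"  ["rv"]
17. n10.idx = "xp"  [terminal]
18. n6.key = "xpk"  [b.idx ++ "k"]
19. n6.idx = "yyu"  ["y" ++ C₁.key]
20. n1.key = "q"  [if S.tag then C₁.key else "q"]
21. n1.idx = "xpkyyu"  [C₁.key ++ C₁.idx]
22. n11.hot = "mv"  [terminal]
23. n12.key = 6  [terminal]
24. n0.pre = false  [false]
25. n0.tag = false  [d.key > 6]
26. n0.mk = 30  [d.key + 24]
27. n0.val = 25  [len(C.key) + 24]

25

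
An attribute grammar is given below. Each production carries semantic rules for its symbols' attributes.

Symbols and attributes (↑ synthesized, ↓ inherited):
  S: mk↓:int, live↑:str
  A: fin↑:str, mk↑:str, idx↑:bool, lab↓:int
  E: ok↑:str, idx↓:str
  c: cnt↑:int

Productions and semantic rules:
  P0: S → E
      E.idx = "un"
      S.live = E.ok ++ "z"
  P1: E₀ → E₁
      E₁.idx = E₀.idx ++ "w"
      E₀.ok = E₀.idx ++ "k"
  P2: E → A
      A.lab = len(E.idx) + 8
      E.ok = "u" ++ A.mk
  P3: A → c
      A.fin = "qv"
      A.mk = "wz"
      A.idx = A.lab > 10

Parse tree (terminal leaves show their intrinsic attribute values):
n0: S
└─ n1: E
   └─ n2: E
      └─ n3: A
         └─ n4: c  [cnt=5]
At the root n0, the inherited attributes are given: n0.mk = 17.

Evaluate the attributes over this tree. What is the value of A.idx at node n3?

1. n0.mk = 17  [given at root]
2. n1.idx = "un"  ["un"]
3. n2.idx = "unw"  [E₀.idx ++ "w"]
4. n3.lab = 11  [len(E.idx) + 8]
5. n4.cnt = 5  [terminal]
6. n3.fin = "qv"  ["qv"]
7. n3.mk = "wz"  ["wz"]
8. n3.idx = true  [A.lab > 10]
9. n2.ok = "uwz"  ["u" ++ A.mk]
10. n1.ok = "unk"  [E₀.idx ++ "k"]
11. n0.live = "unkz"  [E.ok ++ "z"]

true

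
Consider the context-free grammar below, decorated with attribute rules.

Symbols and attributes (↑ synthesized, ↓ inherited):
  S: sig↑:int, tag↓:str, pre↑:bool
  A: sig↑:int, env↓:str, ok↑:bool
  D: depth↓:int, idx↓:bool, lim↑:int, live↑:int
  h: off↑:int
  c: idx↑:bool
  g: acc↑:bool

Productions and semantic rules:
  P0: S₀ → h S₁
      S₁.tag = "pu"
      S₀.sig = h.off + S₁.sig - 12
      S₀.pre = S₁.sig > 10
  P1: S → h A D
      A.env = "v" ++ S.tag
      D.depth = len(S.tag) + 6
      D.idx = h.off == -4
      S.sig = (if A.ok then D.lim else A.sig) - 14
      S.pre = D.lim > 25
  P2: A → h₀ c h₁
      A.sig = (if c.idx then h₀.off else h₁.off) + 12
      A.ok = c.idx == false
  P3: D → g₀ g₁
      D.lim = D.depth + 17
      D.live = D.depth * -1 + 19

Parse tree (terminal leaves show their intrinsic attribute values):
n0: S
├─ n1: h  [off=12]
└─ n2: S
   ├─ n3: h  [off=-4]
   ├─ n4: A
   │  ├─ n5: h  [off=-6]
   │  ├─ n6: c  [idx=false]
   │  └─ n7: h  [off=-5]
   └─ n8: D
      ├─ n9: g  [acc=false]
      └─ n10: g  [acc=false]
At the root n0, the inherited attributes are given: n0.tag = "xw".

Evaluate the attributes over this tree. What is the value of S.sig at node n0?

11

1. n0.tag = "xw"  [given at root]
2. n1.off = 12  [terminal]
3. n2.tag = "pu"  ["pu"]
4. n3.off = -4  [terminal]
5. n4.env = "vpu"  ["v" ++ S.tag]
6. n5.off = -6  [terminal]
7. n6.idx = false  [terminal]
8. n7.off = -5  [terminal]
9. n4.sig = 7  [(if c.idx then h₀.off else h₁.off) + 12]
10. n4.ok = true  [c.idx == false]
11. n8.depth = 8  [len(S.tag) + 6]
12. n8.idx = true  [h.off == -4]
13. n9.acc = false  [terminal]
14. n10.acc = false  [terminal]
15. n8.lim = 25  [D.depth + 17]
16. n8.live = 11  [D.depth * -1 + 19]
17. n2.sig = 11  [(if A.ok then D.lim else A.sig) - 14]
18. n2.pre = false  [D.lim > 25]
19. n0.sig = 11  [h.off + S₁.sig - 12]
20. n0.pre = true  [S₁.sig > 10]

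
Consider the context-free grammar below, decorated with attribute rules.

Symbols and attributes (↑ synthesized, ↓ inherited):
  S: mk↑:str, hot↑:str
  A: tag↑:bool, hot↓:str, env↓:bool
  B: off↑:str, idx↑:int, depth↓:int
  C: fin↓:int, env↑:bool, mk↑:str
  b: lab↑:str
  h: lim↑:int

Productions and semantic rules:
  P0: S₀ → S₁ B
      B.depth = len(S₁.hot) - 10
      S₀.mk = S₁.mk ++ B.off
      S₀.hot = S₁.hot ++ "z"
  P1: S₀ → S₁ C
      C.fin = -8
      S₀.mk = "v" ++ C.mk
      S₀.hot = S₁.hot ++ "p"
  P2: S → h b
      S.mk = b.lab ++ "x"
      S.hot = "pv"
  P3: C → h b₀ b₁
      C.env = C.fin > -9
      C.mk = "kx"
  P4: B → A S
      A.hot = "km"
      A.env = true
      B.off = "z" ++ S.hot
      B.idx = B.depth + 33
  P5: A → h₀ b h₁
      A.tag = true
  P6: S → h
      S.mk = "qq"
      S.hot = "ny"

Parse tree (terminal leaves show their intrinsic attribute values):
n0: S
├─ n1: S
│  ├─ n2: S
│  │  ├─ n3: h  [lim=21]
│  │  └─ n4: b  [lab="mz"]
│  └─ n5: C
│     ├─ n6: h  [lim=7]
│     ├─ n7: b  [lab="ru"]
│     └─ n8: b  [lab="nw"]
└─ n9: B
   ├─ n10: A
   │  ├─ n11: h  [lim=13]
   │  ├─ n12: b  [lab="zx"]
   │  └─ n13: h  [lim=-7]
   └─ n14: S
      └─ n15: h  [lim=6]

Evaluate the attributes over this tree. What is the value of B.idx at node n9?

26

1. n3.lim = 21  [terminal]
2. n4.lab = "mz"  [terminal]
3. n2.mk = "mzx"  [b.lab ++ "x"]
4. n2.hot = "pv"  ["pv"]
5. n5.fin = -8  [-8]
6. n6.lim = 7  [terminal]
7. n7.lab = "ru"  [terminal]
8. n8.lab = "nw"  [terminal]
9. n5.env = true  [C.fin > -9]
10. n5.mk = "kx"  ["kx"]
11. n1.mk = "vkx"  ["v" ++ C.mk]
12. n1.hot = "pvp"  [S₁.hot ++ "p"]
13. n9.depth = -7  [len(S₁.hot) - 10]
14. n10.hot = "km"  ["km"]
15. n10.env = true  [true]
16. n11.lim = 13  [terminal]
17. n12.lab = "zx"  [terminal]
18. n13.lim = -7  [terminal]
19. n10.tag = true  [true]
20. n15.lim = 6  [terminal]
21. n14.mk = "qq"  ["qq"]
22. n14.hot = "ny"  ["ny"]
23. n9.off = "zny"  ["z" ++ S.hot]
24. n9.idx = 26  [B.depth + 33]
25. n0.mk = "vkxzny"  [S₁.mk ++ B.off]
26. n0.hot = "pvpz"  [S₁.hot ++ "z"]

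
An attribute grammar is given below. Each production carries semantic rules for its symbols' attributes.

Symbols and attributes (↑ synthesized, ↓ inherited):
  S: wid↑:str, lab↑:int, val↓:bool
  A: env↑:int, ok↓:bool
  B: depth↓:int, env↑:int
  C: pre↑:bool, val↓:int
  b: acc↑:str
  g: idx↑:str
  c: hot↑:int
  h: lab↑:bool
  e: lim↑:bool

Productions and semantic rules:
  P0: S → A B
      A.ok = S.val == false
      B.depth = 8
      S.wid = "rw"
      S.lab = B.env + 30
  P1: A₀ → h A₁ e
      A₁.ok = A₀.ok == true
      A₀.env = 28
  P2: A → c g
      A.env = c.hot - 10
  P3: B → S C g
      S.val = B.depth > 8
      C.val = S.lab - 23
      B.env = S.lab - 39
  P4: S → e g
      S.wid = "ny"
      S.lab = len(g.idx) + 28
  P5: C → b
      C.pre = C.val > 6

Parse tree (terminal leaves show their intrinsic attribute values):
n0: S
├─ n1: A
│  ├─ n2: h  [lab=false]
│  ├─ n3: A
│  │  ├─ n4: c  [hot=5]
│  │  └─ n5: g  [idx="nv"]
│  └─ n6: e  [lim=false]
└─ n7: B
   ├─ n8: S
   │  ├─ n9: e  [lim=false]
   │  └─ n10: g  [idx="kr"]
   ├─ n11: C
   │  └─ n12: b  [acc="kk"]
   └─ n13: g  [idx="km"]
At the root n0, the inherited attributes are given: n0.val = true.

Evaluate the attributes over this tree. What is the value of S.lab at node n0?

21

1. n0.val = true  [given at root]
2. n1.ok = false  [S.val == false]
3. n2.lab = false  [terminal]
4. n3.ok = false  [A₀.ok == true]
5. n4.hot = 5  [terminal]
6. n5.idx = "nv"  [terminal]
7. n3.env = -5  [c.hot - 10]
8. n6.lim = false  [terminal]
9. n1.env = 28  [28]
10. n7.depth = 8  [8]
11. n8.val = false  [B.depth > 8]
12. n9.lim = false  [terminal]
13. n10.idx = "kr"  [terminal]
14. n8.wid = "ny"  ["ny"]
15. n8.lab = 30  [len(g.idx) + 28]
16. n11.val = 7  [S.lab - 23]
17. n12.acc = "kk"  [terminal]
18. n11.pre = true  [C.val > 6]
19. n13.idx = "km"  [terminal]
20. n7.env = -9  [S.lab - 39]
21. n0.wid = "rw"  ["rw"]
22. n0.lab = 21  [B.env + 30]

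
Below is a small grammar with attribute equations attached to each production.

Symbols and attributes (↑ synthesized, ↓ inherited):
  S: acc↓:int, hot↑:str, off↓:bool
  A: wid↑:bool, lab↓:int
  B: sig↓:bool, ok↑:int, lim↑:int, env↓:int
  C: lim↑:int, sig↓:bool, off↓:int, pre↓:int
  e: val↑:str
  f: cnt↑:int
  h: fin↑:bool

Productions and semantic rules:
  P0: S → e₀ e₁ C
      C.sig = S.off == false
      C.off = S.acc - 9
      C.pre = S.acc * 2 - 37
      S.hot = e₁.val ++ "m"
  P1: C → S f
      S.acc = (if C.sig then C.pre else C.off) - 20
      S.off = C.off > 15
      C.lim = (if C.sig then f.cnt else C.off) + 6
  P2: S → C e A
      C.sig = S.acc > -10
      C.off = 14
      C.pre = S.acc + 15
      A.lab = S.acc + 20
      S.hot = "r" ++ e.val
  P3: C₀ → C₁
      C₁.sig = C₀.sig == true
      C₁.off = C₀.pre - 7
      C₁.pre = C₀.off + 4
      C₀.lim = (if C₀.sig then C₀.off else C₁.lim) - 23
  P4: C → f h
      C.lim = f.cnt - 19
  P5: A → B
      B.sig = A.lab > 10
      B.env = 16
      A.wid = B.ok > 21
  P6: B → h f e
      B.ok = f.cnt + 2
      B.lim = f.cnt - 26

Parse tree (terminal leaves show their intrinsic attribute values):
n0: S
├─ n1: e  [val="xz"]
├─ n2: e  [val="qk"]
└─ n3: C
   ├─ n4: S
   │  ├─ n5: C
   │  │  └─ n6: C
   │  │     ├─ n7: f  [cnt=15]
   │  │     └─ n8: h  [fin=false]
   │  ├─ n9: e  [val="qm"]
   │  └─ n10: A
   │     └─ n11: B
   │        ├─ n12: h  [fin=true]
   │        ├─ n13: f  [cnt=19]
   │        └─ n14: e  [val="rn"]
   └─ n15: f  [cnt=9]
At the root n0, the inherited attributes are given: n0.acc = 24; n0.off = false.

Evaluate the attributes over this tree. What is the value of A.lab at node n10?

11

1. n0.acc = 24  [given at root]
2. n0.off = false  [given at root]
3. n1.val = "xz"  [terminal]
4. n2.val = "qk"  [terminal]
5. n3.sig = true  [S.off == false]
6. n3.off = 15  [S.acc - 9]
7. n3.pre = 11  [S.acc * 2 - 37]
8. n4.acc = -9  [(if C.sig then C.pre else C.off) - 20]
9. n4.off = false  [C.off > 15]
10. n5.sig = true  [S.acc > -10]
11. n5.off = 14  [14]
12. n5.pre = 6  [S.acc + 15]
13. n6.sig = true  [C₀.sig == true]
14. n6.off = -1  [C₀.pre - 7]
15. n6.pre = 18  [C₀.off + 4]
16. n7.cnt = 15  [terminal]
17. n8.fin = false  [terminal]
18. n6.lim = -4  [f.cnt - 19]
19. n5.lim = -9  [(if C₀.sig then C₀.off else C₁.lim) - 23]
20. n9.val = "qm"  [terminal]
21. n10.lab = 11  [S.acc + 20]
22. n11.sig = true  [A.lab > 10]
23. n11.env = 16  [16]
24. n12.fin = true  [terminal]
25. n13.cnt = 19  [terminal]
26. n14.val = "rn"  [terminal]
27. n11.ok = 21  [f.cnt + 2]
28. n11.lim = -7  [f.cnt - 26]
29. n10.wid = false  [B.ok > 21]
30. n4.hot = "rqm"  ["r" ++ e.val]
31. n15.cnt = 9  [terminal]
32. n3.lim = 15  [(if C.sig then f.cnt else C.off) + 6]
33. n0.hot = "qkm"  [e₁.val ++ "m"]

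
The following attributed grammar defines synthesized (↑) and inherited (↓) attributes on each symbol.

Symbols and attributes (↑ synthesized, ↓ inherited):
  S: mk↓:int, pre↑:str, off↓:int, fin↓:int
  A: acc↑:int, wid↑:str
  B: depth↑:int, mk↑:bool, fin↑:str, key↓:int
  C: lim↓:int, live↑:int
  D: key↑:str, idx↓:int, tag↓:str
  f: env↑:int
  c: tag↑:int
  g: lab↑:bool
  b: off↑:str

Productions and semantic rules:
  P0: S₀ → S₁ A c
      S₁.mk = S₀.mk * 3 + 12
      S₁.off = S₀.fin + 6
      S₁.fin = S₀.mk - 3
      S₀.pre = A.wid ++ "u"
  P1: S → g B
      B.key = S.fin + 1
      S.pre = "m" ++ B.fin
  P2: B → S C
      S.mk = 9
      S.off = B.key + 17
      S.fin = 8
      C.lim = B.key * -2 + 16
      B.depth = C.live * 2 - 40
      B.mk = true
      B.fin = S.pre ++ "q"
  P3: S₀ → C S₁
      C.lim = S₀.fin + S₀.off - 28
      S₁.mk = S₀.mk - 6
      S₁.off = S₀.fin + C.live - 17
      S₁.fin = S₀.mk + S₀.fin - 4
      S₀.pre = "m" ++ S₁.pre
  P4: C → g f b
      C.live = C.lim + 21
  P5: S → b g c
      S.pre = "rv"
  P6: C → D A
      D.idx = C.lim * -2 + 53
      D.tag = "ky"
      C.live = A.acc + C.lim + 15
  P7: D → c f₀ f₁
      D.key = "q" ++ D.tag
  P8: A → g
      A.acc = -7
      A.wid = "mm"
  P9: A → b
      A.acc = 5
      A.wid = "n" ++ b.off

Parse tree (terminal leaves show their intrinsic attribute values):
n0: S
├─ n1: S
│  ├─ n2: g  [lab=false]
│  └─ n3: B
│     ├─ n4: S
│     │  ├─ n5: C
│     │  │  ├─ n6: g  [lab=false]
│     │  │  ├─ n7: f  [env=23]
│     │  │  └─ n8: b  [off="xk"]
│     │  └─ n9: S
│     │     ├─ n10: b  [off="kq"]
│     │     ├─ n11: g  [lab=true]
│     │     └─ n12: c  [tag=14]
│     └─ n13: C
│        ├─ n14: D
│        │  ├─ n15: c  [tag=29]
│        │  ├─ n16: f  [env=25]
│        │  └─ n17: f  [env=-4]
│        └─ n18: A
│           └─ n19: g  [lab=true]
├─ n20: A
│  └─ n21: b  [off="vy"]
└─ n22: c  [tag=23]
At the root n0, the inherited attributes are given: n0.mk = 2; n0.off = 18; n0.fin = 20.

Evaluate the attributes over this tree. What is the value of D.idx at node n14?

1. n0.mk = 2  [given at root]
2. n0.off = 18  [given at root]
3. n0.fin = 20  [given at root]
4. n1.mk = 18  [S₀.mk * 3 + 12]
5. n1.off = 26  [S₀.fin + 6]
6. n1.fin = -1  [S₀.mk - 3]
7. n2.lab = false  [terminal]
8. n3.key = 0  [S.fin + 1]
9. n4.mk = 9  [9]
10. n4.off = 17  [B.key + 17]
11. n4.fin = 8  [8]
12. n5.lim = -3  [S₀.fin + S₀.off - 28]
13. n6.lab = false  [terminal]
14. n7.env = 23  [terminal]
15. n8.off = "xk"  [terminal]
16. n5.live = 18  [C.lim + 21]
17. n9.mk = 3  [S₀.mk - 6]
18. n9.off = 9  [S₀.fin + C.live - 17]
19. n9.fin = 13  [S₀.mk + S₀.fin - 4]
20. n10.off = "kq"  [terminal]
21. n11.lab = true  [terminal]
22. n12.tag = 14  [terminal]
23. n9.pre = "rv"  ["rv"]
24. n4.pre = "mrv"  ["m" ++ S₁.pre]
25. n13.lim = 16  [B.key * -2 + 16]
26. n14.idx = 21  [C.lim * -2 + 53]
27. n14.tag = "ky"  ["ky"]
28. n15.tag = 29  [terminal]
29. n16.env = 25  [terminal]
30. n17.env = -4  [terminal]
31. n14.key = "qky"  ["q" ++ D.tag]
32. n19.lab = true  [terminal]
33. n18.acc = -7  [-7]
34. n18.wid = "mm"  ["mm"]
35. n13.live = 24  [A.acc + C.lim + 15]
36. n3.depth = 8  [C.live * 2 - 40]
37. n3.mk = true  [true]
38. n3.fin = "mrvq"  [S.pre ++ "q"]
39. n1.pre = "mmrvq"  ["m" ++ B.fin]
40. n21.off = "vy"  [terminal]
41. n20.acc = 5  [5]
42. n20.wid = "nvy"  ["n" ++ b.off]
43. n22.tag = 23  [terminal]
44. n0.pre = "nvyu"  [A.wid ++ "u"]

21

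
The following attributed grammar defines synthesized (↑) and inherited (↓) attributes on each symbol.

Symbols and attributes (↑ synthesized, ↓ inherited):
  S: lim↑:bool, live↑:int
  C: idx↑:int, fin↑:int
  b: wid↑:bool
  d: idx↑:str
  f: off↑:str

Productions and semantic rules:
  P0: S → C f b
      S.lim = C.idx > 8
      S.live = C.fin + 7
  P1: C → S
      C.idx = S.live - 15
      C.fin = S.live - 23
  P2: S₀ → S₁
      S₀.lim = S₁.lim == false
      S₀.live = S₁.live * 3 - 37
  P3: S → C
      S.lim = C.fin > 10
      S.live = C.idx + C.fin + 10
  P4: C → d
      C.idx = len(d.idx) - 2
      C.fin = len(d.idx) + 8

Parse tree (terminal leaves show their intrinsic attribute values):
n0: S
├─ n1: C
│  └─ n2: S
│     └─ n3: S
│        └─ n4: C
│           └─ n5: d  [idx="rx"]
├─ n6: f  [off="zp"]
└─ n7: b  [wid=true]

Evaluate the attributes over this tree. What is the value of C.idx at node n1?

1. n5.idx = "rx"  [terminal]
2. n4.idx = 0  [len(d.idx) - 2]
3. n4.fin = 10  [len(d.idx) + 8]
4. n3.lim = false  [C.fin > 10]
5. n3.live = 20  [C.idx + C.fin + 10]
6. n2.lim = true  [S₁.lim == false]
7. n2.live = 23  [S₁.live * 3 - 37]
8. n1.idx = 8  [S.live - 15]
9. n1.fin = 0  [S.live - 23]
10. n6.off = "zp"  [terminal]
11. n7.wid = true  [terminal]
12. n0.lim = false  [C.idx > 8]
13. n0.live = 7  [C.fin + 7]

8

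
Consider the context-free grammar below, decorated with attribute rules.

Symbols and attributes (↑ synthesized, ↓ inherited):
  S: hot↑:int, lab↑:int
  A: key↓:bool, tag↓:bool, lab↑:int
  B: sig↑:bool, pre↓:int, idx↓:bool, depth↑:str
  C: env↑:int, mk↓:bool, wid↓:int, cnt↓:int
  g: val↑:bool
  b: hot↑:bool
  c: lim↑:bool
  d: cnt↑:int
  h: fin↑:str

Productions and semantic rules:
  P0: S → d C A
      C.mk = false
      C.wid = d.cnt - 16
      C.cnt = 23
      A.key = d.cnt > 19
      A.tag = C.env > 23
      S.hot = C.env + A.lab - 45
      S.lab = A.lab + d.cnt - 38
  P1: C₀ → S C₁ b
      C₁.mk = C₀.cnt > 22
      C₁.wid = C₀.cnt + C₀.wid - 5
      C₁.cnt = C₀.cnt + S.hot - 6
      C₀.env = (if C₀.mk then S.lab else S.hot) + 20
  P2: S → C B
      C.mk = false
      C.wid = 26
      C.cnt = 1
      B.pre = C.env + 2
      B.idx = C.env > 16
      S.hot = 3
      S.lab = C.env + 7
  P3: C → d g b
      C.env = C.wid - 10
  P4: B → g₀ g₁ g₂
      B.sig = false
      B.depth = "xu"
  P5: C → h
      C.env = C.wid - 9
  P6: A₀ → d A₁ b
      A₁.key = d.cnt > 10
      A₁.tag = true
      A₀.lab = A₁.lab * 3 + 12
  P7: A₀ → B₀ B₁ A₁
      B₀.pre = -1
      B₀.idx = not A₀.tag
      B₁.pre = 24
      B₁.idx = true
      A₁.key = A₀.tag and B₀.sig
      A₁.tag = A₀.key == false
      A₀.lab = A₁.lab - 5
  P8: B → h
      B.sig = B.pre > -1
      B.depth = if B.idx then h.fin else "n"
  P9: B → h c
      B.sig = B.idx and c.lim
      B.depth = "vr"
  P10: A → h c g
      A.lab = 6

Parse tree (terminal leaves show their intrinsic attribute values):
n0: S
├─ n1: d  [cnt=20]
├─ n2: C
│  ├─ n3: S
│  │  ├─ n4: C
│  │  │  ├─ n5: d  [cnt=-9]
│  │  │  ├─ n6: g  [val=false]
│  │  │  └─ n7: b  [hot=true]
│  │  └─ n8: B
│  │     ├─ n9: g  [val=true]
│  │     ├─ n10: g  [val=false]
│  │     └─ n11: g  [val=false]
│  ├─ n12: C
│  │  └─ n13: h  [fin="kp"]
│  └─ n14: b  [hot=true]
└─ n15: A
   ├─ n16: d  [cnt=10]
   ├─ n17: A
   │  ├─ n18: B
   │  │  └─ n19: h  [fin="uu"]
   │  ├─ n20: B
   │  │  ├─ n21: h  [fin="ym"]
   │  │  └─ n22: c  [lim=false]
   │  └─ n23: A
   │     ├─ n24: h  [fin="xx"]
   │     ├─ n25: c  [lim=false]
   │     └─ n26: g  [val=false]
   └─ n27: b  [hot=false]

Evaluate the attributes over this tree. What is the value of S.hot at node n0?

1. n1.cnt = 20  [terminal]
2. n2.mk = false  [false]
3. n2.wid = 4  [d.cnt - 16]
4. n2.cnt = 23  [23]
5. n4.mk = false  [false]
6. n4.wid = 26  [26]
7. n4.cnt = 1  [1]
8. n5.cnt = -9  [terminal]
9. n6.val = false  [terminal]
10. n7.hot = true  [terminal]
11. n4.env = 16  [C.wid - 10]
12. n8.pre = 18  [C.env + 2]
13. n8.idx = false  [C.env > 16]
14. n9.val = true  [terminal]
15. n10.val = false  [terminal]
16. n11.val = false  [terminal]
17. n8.sig = false  [false]
18. n8.depth = "xu"  ["xu"]
19. n3.hot = 3  [3]
20. n3.lab = 23  [C.env + 7]
21. n12.mk = true  [C₀.cnt > 22]
22. n12.wid = 22  [C₀.cnt + C₀.wid - 5]
23. n12.cnt = 20  [C₀.cnt + S.hot - 6]
24. n13.fin = "kp"  [terminal]
25. n12.env = 13  [C.wid - 9]
26. n14.hot = true  [terminal]
27. n2.env = 23  [(if C₀.mk then S.lab else S.hot) + 20]
28. n15.key = true  [d.cnt > 19]
29. n15.tag = false  [C.env > 23]
30. n16.cnt = 10  [terminal]
31. n17.key = false  [d.cnt > 10]
32. n17.tag = true  [true]
33. n18.pre = -1  [-1]
34. n18.idx = false  [not A₀.tag]
35. n19.fin = "uu"  [terminal]
36. n18.sig = false  [B.pre > -1]
37. n18.depth = "n"  [if B.idx then h.fin else "n"]
38. n20.pre = 24  [24]
39. n20.idx = true  [true]
40. n21.fin = "ym"  [terminal]
41. n22.lim = false  [terminal]
42. n20.sig = false  [B.idx and c.lim]
43. n20.depth = "vr"  ["vr"]
44. n23.key = false  [A₀.tag and B₀.sig]
45. n23.tag = true  [A₀.key == false]
46. n24.fin = "xx"  [terminal]
47. n25.lim = false  [terminal]
48. n26.val = false  [terminal]
49. n23.lab = 6  [6]
50. n17.lab = 1  [A₁.lab - 5]
51. n27.hot = false  [terminal]
52. n15.lab = 15  [A₁.lab * 3 + 12]
53. n0.hot = -7  [C.env + A.lab - 45]
54. n0.lab = -3  [A.lab + d.cnt - 38]

-7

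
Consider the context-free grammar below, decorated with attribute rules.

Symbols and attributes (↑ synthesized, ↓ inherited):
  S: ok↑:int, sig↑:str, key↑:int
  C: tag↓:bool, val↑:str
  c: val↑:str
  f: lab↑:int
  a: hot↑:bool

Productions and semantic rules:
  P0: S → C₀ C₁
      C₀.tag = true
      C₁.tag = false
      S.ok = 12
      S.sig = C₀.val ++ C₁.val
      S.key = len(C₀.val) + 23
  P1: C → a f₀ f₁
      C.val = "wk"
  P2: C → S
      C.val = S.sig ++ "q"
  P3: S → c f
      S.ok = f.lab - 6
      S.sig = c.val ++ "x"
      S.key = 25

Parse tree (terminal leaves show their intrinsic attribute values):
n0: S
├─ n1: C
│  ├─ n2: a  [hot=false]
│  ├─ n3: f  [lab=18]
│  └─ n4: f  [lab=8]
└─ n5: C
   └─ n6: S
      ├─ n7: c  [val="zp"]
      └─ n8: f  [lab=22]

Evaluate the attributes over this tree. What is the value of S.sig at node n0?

1. n1.tag = true  [true]
2. n2.hot = false  [terminal]
3. n3.lab = 18  [terminal]
4. n4.lab = 8  [terminal]
5. n1.val = "wk"  ["wk"]
6. n5.tag = false  [false]
7. n7.val = "zp"  [terminal]
8. n8.lab = 22  [terminal]
9. n6.ok = 16  [f.lab - 6]
10. n6.sig = "zpx"  [c.val ++ "x"]
11. n6.key = 25  [25]
12. n5.val = "zpxq"  [S.sig ++ "q"]
13. n0.ok = 12  [12]
14. n0.sig = "wkzpxq"  [C₀.val ++ C₁.val]
15. n0.key = 25  [len(C₀.val) + 23]

"wkzpxq"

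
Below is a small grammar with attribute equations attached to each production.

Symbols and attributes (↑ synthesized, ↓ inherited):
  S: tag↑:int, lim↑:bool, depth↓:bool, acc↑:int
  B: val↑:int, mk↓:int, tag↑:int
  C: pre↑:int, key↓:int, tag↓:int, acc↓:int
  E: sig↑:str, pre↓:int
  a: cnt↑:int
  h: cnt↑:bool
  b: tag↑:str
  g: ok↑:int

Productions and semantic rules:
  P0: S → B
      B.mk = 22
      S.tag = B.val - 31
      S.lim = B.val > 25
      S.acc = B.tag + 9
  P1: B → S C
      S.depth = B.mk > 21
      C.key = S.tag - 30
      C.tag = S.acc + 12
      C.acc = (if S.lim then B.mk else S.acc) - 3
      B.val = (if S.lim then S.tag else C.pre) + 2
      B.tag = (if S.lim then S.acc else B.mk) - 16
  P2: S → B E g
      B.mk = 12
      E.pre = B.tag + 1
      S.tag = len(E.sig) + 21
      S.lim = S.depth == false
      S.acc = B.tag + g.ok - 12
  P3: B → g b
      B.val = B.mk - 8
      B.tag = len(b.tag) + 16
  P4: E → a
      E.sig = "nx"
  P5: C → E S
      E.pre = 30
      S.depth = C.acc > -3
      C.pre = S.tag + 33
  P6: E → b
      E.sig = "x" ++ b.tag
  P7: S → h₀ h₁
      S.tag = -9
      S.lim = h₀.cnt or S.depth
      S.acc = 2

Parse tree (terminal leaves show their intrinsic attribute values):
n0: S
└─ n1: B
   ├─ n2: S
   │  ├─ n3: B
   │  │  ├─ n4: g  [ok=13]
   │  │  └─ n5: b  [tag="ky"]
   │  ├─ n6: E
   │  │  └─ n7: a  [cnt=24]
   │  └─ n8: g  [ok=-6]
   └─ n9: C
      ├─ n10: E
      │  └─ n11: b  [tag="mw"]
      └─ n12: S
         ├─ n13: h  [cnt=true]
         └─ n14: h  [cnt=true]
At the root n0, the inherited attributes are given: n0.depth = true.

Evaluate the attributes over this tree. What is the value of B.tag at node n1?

1. n0.depth = true  [given at root]
2. n1.mk = 22  [22]
3. n2.depth = true  [B.mk > 21]
4. n3.mk = 12  [12]
5. n4.ok = 13  [terminal]
6. n5.tag = "ky"  [terminal]
7. n3.val = 4  [B.mk - 8]
8. n3.tag = 18  [len(b.tag) + 16]
9. n6.pre = 19  [B.tag + 1]
10. n7.cnt = 24  [terminal]
11. n6.sig = "nx"  ["nx"]
12. n8.ok = -6  [terminal]
13. n2.tag = 23  [len(E.sig) + 21]
14. n2.lim = false  [S.depth == false]
15. n2.acc = 0  [B.tag + g.ok - 12]
16. n9.key = -7  [S.tag - 30]
17. n9.tag = 12  [S.acc + 12]
18. n9.acc = -3  [(if S.lim then B.mk else S.acc) - 3]
19. n10.pre = 30  [30]
20. n11.tag = "mw"  [terminal]
21. n10.sig = "xmw"  ["x" ++ b.tag]
22. n12.depth = false  [C.acc > -3]
23. n13.cnt = true  [terminal]
24. n14.cnt = true  [terminal]
25. n12.tag = -9  [-9]
26. n12.lim = true  [h₀.cnt or S.depth]
27. n12.acc = 2  [2]
28. n9.pre = 24  [S.tag + 33]
29. n1.val = 26  [(if S.lim then S.tag else C.pre) + 2]
30. n1.tag = 6  [(if S.lim then S.acc else B.mk) - 16]
31. n0.tag = -5  [B.val - 31]
32. n0.lim = true  [B.val > 25]
33. n0.acc = 15  [B.tag + 9]

6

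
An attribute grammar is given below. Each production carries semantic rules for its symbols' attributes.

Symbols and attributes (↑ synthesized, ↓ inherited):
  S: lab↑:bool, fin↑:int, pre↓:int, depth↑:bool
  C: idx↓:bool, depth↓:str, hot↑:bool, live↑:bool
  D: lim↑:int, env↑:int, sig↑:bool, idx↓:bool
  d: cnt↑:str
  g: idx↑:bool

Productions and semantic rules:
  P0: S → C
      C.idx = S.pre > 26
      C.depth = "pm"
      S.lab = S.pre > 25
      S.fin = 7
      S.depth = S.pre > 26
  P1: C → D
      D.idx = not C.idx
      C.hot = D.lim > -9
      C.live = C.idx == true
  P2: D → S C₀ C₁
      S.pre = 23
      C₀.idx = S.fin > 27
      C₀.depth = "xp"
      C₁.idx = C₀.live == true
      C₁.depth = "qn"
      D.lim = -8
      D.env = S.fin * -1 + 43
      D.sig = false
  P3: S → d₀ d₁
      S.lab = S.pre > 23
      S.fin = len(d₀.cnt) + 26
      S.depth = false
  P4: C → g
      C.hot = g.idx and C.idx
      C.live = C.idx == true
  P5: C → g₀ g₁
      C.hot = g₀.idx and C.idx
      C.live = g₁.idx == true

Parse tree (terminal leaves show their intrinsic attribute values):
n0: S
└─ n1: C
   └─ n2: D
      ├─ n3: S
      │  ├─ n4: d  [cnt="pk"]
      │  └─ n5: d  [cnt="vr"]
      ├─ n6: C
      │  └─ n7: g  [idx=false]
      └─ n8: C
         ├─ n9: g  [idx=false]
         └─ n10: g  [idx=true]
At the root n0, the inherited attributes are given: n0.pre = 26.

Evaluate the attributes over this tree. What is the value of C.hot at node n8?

false

1. n0.pre = 26  [given at root]
2. n1.idx = false  [S.pre > 26]
3. n1.depth = "pm"  ["pm"]
4. n2.idx = true  [not C.idx]
5. n3.pre = 23  [23]
6. n4.cnt = "pk"  [terminal]
7. n5.cnt = "vr"  [terminal]
8. n3.lab = false  [S.pre > 23]
9. n3.fin = 28  [len(d₀.cnt) + 26]
10. n3.depth = false  [false]
11. n6.idx = true  [S.fin > 27]
12. n6.depth = "xp"  ["xp"]
13. n7.idx = false  [terminal]
14. n6.hot = false  [g.idx and C.idx]
15. n6.live = true  [C.idx == true]
16. n8.idx = true  [C₀.live == true]
17. n8.depth = "qn"  ["qn"]
18. n9.idx = false  [terminal]
19. n10.idx = true  [terminal]
20. n8.hot = false  [g₀.idx and C.idx]
21. n8.live = true  [g₁.idx == true]
22. n2.lim = -8  [-8]
23. n2.env = 15  [S.fin * -1 + 43]
24. n2.sig = false  [false]
25. n1.hot = true  [D.lim > -9]
26. n1.live = false  [C.idx == true]
27. n0.lab = true  [S.pre > 25]
28. n0.fin = 7  [7]
29. n0.depth = false  [S.pre > 26]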